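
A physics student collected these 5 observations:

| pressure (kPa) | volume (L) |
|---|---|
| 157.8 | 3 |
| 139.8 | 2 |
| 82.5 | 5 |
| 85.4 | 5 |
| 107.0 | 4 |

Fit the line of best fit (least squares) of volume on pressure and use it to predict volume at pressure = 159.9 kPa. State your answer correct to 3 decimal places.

n = 5, Σx = 572.5, Σy = 19, Σxy = 2020.5, Σx² = 69993.29
Sxx = Σx² − (Σx)²/n = 69993.29 − 65551.25 = 4442.04
Sxy = Σxy − (Σx)(Σy)/n = 2020.5 − 2175.5 = -155
b = Sxy/Sxx = -155/4442.04 = -0.034894
a = ȳ − b·x̄ = 3.8 − (-0.034894)·114.5 = 7.795349
ŷ(159.9) = a + b·159.9 = 7.795349 + (-0.034894)·159.9 = 2.215818

2.216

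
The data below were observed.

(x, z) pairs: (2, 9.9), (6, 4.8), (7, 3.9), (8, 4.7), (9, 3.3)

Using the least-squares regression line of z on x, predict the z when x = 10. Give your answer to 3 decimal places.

n = 5, Σx = 32, Σy = 26.6, Σxy = 143.2, Σx² = 234
Sxx = Σx² − (Σx)²/n = 234 − 204.8 = 29.2
Sxy = Σxy − (Σx)(Σy)/n = 143.2 − 170.24 = -27.04
b = Sxy/Sxx = -27.04/29.2 = -0.926027
a = ȳ − b·x̄ = 5.32 − (-0.926027)·6.4 = 11.246575
ŷ(10) = a + b·10 = 11.246575 + (-0.926027)·10 = 1.986301

1.986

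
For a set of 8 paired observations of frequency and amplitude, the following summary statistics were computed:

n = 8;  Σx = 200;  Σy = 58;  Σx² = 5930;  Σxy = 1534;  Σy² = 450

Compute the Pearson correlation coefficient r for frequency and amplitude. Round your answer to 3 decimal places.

Sxx = Σx² − (Σx)²/n = 5930 − 5000 = 930
Sxy = Σxy − (Σx)(Σy)/n = 1534 − 1450 = 84
Syy = Σy² − (Σy)²/n = 450 − 420.5 = 29.5
r = Sxy/√(Sxx·Syy) = 84/√(27435) = 84/165.635141 = 0.507139

0.507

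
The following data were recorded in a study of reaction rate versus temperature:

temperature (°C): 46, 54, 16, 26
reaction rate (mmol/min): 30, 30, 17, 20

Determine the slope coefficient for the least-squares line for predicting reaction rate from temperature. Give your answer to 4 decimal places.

0.3776

n = 4, Σx = 142, Σy = 97, Σxy = 3792, Σx² = 5964
Sxx = Σx² − (Σx)²/n = 5964 − 5041 = 923
Sxy = Σxy − (Σx)(Σy)/n = 3792 − 3443.5 = 348.5
b = Sxy/Sxx = 348.5/923 = 0.377573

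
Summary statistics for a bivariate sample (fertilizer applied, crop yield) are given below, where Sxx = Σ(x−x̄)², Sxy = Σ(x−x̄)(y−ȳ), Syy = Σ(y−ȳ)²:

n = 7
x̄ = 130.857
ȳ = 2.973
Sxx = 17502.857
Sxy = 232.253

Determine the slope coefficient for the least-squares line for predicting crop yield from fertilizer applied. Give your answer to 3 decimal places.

0.013

b = Sxy/Sxx = 232.253/17502.857 = 0.013269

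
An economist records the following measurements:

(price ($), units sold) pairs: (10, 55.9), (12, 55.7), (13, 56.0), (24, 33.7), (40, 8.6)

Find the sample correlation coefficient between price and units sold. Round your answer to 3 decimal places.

n = 5, Σx = 99, Σy = 209.9, Σxy = 3108.2, Σx² = 2589, Σy² = 10572.95
Sxx = Σx² − (Σx)²/n = 2589 − 1960.2 = 628.8
Sxy = Σxy − (Σx)(Σy)/n = 3108.2 − 4156.02 = -1047.82
Syy = Σy² − (Σy)²/n = 10572.95 − 8811.602 = 1761.348
r = Sxy/√(Sxx·Syy) = -1047.82/√(1107535.6224) = -1047.82/1052.395184 = -0.995653

-0.996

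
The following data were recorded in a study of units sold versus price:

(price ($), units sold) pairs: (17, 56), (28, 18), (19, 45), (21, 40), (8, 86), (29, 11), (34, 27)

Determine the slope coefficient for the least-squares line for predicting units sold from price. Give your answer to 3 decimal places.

-2.679

n = 7, Σx = 156, Σy = 283, Σxy = 5076, Σx² = 3936
Sxx = Σx² − (Σx)²/n = 3936 − 3476.571429 = 459.428571
Sxy = Σxy − (Σx)(Σy)/n = 5076 − 6306.857143 = -1230.857143
b = Sxy/Sxx = -1230.857143/459.428571 = -2.679104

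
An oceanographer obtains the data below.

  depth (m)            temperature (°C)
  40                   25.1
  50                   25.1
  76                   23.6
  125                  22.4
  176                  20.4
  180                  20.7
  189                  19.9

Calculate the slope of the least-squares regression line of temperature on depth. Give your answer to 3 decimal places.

-0.034

n = 7, Σx = 836, Σy = 157.2, Σxy = 17930.1, Σx² = 124598
Sxx = Σx² − (Σx)²/n = 124598 − 99842.285714 = 24755.714286
Sxy = Σxy − (Σx)(Σy)/n = 17930.1 − 18774.171429 = -844.071429
b = Sxy/Sxx = -844.071429/24755.714286 = -0.034096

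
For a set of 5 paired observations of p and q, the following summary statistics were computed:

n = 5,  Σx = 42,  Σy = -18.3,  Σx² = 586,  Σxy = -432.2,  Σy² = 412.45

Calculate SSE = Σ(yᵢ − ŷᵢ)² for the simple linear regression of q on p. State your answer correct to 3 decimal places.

Sxx = Σx² − (Σx)²/n = 586 − 352.8 = 233.2
Sxy = Σxy − (Σx)(Σy)/n = -432.2 − (-153.72) = -278.48
Syy = Σy² − (Σy)²/n = 412.45 − 66.978 = 345.472
b = Sxy/Sxx = -278.48/233.2 = -1.194168
SSE = Syy − b·Sxy = 345.472 − (-1.194168)·(-278.48) = 12.920069

12.920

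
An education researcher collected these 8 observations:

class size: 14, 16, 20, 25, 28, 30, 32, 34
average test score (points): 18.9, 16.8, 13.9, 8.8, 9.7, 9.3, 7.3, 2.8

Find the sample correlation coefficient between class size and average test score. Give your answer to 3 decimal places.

n = 8, Σx = 199, Σy = 87.5, Σxy = 1910.8, Σx² = 5341, Σy² = 1151.81
Sxx = Σx² − (Σx)²/n = 5341 − 4950.125 = 390.875
Sxy = Σxy − (Σx)(Σy)/n = 1910.8 − 2176.5625 = -265.7625
Syy = Σy² − (Σy)²/n = 1151.81 − 957.03125 = 194.77875
r = Sxy/√(Sxx·Syy) = -265.7625/√(76134.143906) = -265.7625/275.924163 = -0.963172

-0.963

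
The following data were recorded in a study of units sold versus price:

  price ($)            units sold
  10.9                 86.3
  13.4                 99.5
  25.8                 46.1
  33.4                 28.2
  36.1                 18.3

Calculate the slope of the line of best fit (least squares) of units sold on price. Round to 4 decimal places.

-3.0529

n = 5, Σx = 119.6, Σy = 278.4, Σxy = 5065.86, Σx² = 3382.78
Sxx = Σx² − (Σx)²/n = 3382.78 − 2860.832 = 521.948
Sxy = Σxy − (Σx)(Σy)/n = 5065.86 − 6659.328 = -1593.468
b = Sxy/Sxx = -1593.468/521.948 = -3.052925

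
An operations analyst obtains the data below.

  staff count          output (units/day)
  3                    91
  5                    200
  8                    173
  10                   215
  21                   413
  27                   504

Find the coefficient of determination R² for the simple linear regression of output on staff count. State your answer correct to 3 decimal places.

n = 6, Σx = 74, Σy = 1596, Σxy = 27088, Σx² = 1368, Σy² = 549020
Sxx = Σx² − (Σx)²/n = 1368 − 912.666667 = 455.333333
Sxy = Σxy − (Σx)(Σy)/n = 27088 − 19684 = 7404
Syy = Σy² − (Σy)²/n = 549020 − 424536 = 124484
R² = Sxy²/(Sxx·Syy) = (7404)²/(455.333333·124484) = 0.967141

0.967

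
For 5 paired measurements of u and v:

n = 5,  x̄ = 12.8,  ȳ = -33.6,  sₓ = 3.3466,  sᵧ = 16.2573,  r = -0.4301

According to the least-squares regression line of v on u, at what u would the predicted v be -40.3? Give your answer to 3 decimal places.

b = r · sᵧ/sₓ = -0.4301 · 16.2573/3.3466 = -2.089364
a = ȳ − b·x̄ = -33.6 − (-2.089364)·12.8 = -6.856144
Set a + b·x = -40.3: x = (-40.3 − (-6.856144)) / (-2.089364) = 16.006718

16.007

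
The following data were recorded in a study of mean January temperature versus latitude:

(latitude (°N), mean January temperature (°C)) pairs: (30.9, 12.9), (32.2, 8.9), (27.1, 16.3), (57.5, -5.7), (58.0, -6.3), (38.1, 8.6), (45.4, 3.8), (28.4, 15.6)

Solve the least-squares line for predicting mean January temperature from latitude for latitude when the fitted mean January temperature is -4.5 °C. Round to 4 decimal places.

n = 8, Σx = 317.6, Σy = 54.1, Σxy = 1376.99, Σx² = 13715.64
Sxx = Σx² − (Σx)²/n = 13715.64 − 12608.72 = 1106.92
Sxy = Σxy − (Σx)(Σy)/n = 1376.99 − 2147.77 = -770.78
b = Sxy/Sxx = -770.78/1106.92 = -0.696329
a = ȳ − b·x̄ = 6.7625 − (-0.696329)·39.7 = 34.406743
Set a + b·x = -4.5: x = (-4.5 − 34.406743) / (-0.696329) = 55.874118

55.8741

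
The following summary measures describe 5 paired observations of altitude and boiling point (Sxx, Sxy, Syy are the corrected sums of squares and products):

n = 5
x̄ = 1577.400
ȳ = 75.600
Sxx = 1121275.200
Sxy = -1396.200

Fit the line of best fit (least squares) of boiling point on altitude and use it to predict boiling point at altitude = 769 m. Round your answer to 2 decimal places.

76.61

b = Sxy/Sxx = -1396.2/1121275.2 = -0.001245
a = ȳ − b·x̄ = 75.6 − (-0.001245)·1577.4 = 77.564162
ŷ(769) = a + b·769 = 77.564162 + (-0.001245)·769 = 76.606611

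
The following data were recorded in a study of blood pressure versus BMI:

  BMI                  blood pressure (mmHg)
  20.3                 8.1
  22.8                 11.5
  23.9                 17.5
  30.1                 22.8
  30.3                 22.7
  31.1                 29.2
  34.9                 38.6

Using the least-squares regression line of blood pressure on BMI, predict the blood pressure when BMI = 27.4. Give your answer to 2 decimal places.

21.05

n = 7, Σx = 193.4, Σy = 150.4, Σxy = 4474.23, Σx² = 5512.46
Sxx = Σx² − (Σx)²/n = 5512.46 − 5343.365714 = 169.094286
Sxy = Σxy − (Σx)(Σy)/n = 4474.23 − 4155.337143 = 318.892857
b = Sxy/Sxx = 318.892857/169.094286 = 1.885888
a = ȳ − b·x̄ = 21.485714 − 1.885888·27.628571 = -30.618673
ŷ(27.4) = a + b·27.4 = -30.618673 + 1.885888·27.4 = 21.054654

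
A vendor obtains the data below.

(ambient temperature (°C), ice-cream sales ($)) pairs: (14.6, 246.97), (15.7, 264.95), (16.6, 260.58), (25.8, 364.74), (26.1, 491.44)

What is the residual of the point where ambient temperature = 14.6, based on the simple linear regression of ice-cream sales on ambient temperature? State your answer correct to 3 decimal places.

6.534

n = 5, Σx = 98.8, Σy = 1628.68, Σxy = 34327.981, Σx² = 2082.06
Sxx = Σx² − (Σx)²/n = 2082.06 − 1952.288 = 129.772
Sxy = Σxy − (Σx)(Σy)/n = 34327.981 − 32182.7168 = 2145.2642
b = Sxy/Sxx = 2145.2642/129.772 = 16.531025
a = ȳ − b·x̄ = 325.736 − 16.531025·19.76 = -0.917058
ŷ(14.6) = -0.917058 + 16.531025·14.6 = 240.435910
residual = y − ŷ = 246.97 − 240.435910 = 6.534090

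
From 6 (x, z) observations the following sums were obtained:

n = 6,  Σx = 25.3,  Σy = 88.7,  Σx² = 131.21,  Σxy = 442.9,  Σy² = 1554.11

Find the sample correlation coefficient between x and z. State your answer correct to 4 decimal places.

Sxx = Σx² − (Σx)²/n = 131.21 − 106.681667 = 24.528333
Sxy = Σxy − (Σx)(Σy)/n = 442.9 − 374.018333 = 68.881667
Syy = Σy² − (Σy)²/n = 1554.11 − 1311.281667 = 242.828333
r = Sxy/√(Sxx·Syy) = 68.881667/√(5956.174303) = 68.881667/77.176255 = 0.892524

0.8925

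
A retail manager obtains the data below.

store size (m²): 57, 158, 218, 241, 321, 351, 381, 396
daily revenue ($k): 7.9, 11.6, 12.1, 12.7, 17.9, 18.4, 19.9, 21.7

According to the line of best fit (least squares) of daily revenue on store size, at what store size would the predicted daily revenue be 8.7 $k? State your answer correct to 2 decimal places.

100.43

n = 8, Σx = 2123, Σy = 122.2, Σxy = 36361, Σx² = 662037
Sxx = Σx² − (Σx)²/n = 662037 − 563391.125 = 98645.875
Sxy = Σxy − (Σx)(Σy)/n = 36361 − 32428.825 = 3932.175
b = Sxy/Sxx = 3932.175/98645.875 = 0.039862
a = ȳ − b·x̄ = 15.275 − 0.039862·265.375 = 4.696748
Set a + b·x = 8.7: x = (8.7 − 4.696748) / 0.039862 = 100.428977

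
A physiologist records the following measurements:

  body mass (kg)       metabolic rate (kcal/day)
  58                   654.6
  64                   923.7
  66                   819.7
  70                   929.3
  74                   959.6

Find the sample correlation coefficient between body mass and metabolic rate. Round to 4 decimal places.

0.8552

n = 5, Σx = 332, Σy = 4286.9, Σxy = 287245.2, Σx² = 22192, Σy² = 3738061.59
Sxx = Σx² − (Σx)²/n = 22192 − 22044.8 = 147.2
Sxy = Σxy − (Σx)(Σy)/n = 287245.2 − 284650.16 = 2595.04
Syy = Σy² − (Σy)²/n = 3738061.59 − 3675502.322 = 62559.268
r = Sxy/√(Sxx·Syy) = 2595.04/√(9208724.2496) = 2595.04/3034.587987 = 0.855154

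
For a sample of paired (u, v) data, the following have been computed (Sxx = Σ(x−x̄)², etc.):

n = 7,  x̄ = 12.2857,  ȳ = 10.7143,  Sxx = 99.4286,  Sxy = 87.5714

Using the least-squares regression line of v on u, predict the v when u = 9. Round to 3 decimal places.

b = Sxy/Sxx = 87.5714/99.4286 = 0.880747
a = ȳ − b·x̄ = 10.7143 − 0.880747·12.2857 = -0.106288
ŷ(9) = a + b·9 = -0.106288 + 0.880747·9 = 7.820431

7.820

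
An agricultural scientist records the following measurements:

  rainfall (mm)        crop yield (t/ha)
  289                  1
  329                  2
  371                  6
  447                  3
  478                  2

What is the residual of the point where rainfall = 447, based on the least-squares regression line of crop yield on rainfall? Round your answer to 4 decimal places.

n = 5, Σx = 1914, Σy = 14, Σxy = 5470, Σx² = 757696
Sxx = Σx² − (Σx)²/n = 757696 − 732679.2 = 25016.8
Sxy = Σxy − (Σx)(Σy)/n = 5470 − 5359.2 = 110.8
b = Sxy/Sxx = 110.8/25016.8 = 0.004429
a = ȳ − b·x̄ = 2.8 − 0.004429·382.8 = 1.104570
ŷ(447) = 1.104570 + 0.004429·447 = 3.084343
residual = y − ŷ = 3 − 3.084343 = -0.084343

-0.0843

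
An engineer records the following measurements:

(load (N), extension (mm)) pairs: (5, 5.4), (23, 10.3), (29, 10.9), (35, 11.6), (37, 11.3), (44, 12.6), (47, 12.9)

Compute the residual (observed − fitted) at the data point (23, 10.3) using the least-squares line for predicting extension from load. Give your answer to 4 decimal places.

1.0207

n = 7, Σx = 220, Σy = 75, Σxy = 2564.8, Σx² = 8134
Sxx = Σx² − (Σx)²/n = 8134 − 6914.285714 = 1219.714286
Sxy = Σxy − (Σx)(Σy)/n = 2564.8 − 2357.142857 = 207.657143
b = Sxy/Sxx = 207.657143/1219.714286 = 0.170251
a = ȳ − b·x̄ = 10.714286 − 0.170251·31.428571 = 5.363551
ŷ(23) = 5.363551 + 0.170251·23 = 9.279316
residual = y − ŷ = 10.3 − 9.279316 = 1.020684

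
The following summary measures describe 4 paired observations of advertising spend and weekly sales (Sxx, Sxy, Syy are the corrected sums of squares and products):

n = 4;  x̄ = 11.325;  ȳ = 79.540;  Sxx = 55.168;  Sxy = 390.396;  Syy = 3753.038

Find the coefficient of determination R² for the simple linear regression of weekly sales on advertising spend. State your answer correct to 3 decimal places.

0.736

R² = Sxy²/(Sxx·Syy) = (390.396)²/(55.168·3753.038) = 0.736106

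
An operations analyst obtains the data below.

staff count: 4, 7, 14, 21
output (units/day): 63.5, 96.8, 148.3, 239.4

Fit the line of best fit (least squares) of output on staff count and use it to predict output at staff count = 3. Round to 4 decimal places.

51.8428

n = 4, Σx = 46, Σy = 548, Σxy = 8035.2, Σx² = 702
Sxx = Σx² − (Σx)²/n = 702 − 529 = 173
Sxy = Σxy − (Σx)(Σy)/n = 8035.2 − 6302 = 1733.2
b = Sxy/Sxx = 1733.2/173 = 10.018497
a = ȳ − b·x̄ = 137 − 10.018497·11.5 = 21.787283
ŷ(3) = a + b·3 = 21.787283 + 10.018497·3 = 51.842775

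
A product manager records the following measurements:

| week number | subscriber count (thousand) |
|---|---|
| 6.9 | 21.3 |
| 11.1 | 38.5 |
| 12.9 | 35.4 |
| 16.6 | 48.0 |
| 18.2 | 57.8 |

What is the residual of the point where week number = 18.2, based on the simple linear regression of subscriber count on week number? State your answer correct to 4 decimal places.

2.6454

n = 5, Σx = 65.7, Σy = 201, Σxy = 2879.74, Σx² = 944.03
Sxx = Σx² − (Σx)²/n = 944.03 − 863.298 = 80.732
Sxy = Σxy − (Σx)(Σy)/n = 2879.74 − 2641.14 = 238.6
b = Sxy/Sxx = 238.6/80.732 = 2.955458
a = ȳ − b·x̄ = 40.2 − 2.955458·13.14 = 1.365288
ŷ(18.2) = 1.365288 + 2.955458·18.2 = 55.154615
residual = y − ŷ = 57.8 − 55.154615 = 2.645385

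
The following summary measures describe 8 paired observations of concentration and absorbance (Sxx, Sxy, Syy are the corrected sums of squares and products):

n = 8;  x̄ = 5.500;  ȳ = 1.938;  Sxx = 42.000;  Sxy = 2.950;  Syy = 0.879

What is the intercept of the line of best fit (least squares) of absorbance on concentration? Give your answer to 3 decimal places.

b = Sxy/Sxx = 2.95/42 = 0.070238
a = ȳ − b·x̄ = 1.938 − 0.070238·5.5 = 1.551690

1.552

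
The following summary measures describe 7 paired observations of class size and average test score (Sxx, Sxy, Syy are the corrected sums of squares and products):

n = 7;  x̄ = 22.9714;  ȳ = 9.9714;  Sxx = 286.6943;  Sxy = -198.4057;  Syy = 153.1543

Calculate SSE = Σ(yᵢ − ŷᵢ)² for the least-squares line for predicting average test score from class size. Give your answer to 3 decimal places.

15.848

b = Sxy/Sxx = -198.4057/286.6943 = -0.692046
SSE = Syy − b·Sxy = 153.1543 − (-0.692046)·(-198.4057) = 15.848390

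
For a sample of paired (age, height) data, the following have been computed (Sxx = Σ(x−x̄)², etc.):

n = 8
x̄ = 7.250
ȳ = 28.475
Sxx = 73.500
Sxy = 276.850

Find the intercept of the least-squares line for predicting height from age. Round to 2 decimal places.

1.17

b = Sxy/Sxx = 276.85/73.5 = 3.766667
a = ȳ − b·x̄ = 28.475 − 3.766667·7.25 = 1.166667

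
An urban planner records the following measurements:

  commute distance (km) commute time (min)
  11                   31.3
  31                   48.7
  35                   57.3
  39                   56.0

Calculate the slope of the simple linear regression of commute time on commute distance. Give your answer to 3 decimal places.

n = 4, Σx = 116, Σy = 193.3, Σxy = 6043.5, Σx² = 3828
Sxx = Σx² − (Σx)²/n = 3828 − 3364 = 464
Sxy = Σxy − (Σx)(Σy)/n = 6043.5 − 5605.7 = 437.8
b = Sxy/Sxx = 437.8/464 = 0.943534

0.944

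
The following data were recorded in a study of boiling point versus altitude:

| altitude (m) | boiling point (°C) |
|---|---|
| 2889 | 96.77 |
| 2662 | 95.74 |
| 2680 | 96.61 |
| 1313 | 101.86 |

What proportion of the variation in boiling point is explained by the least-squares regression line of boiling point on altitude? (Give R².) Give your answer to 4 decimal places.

0.9234

n = 4, Σx = 9544, Σy = 390.98, Σxy = 927085.39, Σx² = 24338934, Σy² = 38239.5322
Sxx = Σx² − (Σx)²/n = 24338934 − 22771984 = 1566950
Sxy = Σxy − (Σx)(Σy)/n = 927085.39 − 932878.28 = -5792.89
Syy = Σy² − (Σy)²/n = 38239.5322 − 38216.3401 = 23.1921
R² = Sxy²/(Sxx·Syy) = (-5792.89)²/(1566950·23.1921) = 0.923412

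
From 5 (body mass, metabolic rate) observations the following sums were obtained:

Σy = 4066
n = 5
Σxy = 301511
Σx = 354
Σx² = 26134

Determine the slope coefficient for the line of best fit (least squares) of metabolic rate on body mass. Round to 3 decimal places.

12.736

Sxx = Σx² − (Σx)²/n = 26134 − 25063.2 = 1070.8
Sxy = Σxy − (Σx)(Σy)/n = 301511 − 287872.8 = 13638.2
b = Sxy/Sxx = 13638.2/1070.8 = 12.736459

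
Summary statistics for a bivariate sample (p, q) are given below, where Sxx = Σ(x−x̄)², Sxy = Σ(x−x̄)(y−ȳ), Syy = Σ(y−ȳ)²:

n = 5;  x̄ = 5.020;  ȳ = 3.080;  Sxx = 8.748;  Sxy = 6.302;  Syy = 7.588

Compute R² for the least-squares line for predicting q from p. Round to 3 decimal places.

0.598

R² = Sxy²/(Sxx·Syy) = (6.302)²/(8.748·7.588) = 0.598302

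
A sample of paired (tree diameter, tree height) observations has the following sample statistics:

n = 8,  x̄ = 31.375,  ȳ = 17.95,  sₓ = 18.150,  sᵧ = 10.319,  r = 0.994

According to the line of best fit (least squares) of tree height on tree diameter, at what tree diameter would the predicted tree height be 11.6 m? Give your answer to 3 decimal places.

b = r · sᵧ/sₓ = 0.994 · 10.319/18.15 = 0.565129
a = ȳ − b·x̄ = 17.95 − 0.565129·31.375 = 0.219087
Set a + b·x = 11.6: x = (11.6 − 0.219087) / 0.565129 = 20.138622

20.139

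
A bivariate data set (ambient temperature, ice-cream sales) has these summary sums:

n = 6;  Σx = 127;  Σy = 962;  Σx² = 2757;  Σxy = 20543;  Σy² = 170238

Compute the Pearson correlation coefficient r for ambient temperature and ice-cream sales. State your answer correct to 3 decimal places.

0.172

Sxx = Σx² − (Σx)²/n = 2757 − 2688.166667 = 68.833333
Sxy = Σxy − (Σx)(Σy)/n = 20543 − 20362.333333 = 180.666667
Syy = Σy² − (Σy)²/n = 170238 − 154240.666667 = 15997.333333
r = Sxy/√(Sxx·Syy) = 180.666667/√(1101149.777778) = 180.666667/1049.356840 = 0.172169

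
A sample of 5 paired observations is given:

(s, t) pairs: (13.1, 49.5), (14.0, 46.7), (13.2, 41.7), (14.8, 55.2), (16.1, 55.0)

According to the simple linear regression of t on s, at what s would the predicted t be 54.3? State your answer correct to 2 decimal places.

n = 5, Σx = 71.2, Σy = 248.1, Σxy = 3555.15, Σx² = 1020.1
Sxx = Σx² − (Σx)²/n = 1020.1 − 1013.888 = 6.212
Sxy = Σxy − (Σx)(Σy)/n = 3555.15 − 3532.944 = 22.206
b = Sxy/Sxx = 22.206/6.212 = 3.574694
a = ȳ − b·x̄ = 49.62 − 3.574694·14.24 = -1.283645
Set a + b·x = 54.3: x = (54.3 − (-1.283645)) / 3.574694 = 15.549203

15.55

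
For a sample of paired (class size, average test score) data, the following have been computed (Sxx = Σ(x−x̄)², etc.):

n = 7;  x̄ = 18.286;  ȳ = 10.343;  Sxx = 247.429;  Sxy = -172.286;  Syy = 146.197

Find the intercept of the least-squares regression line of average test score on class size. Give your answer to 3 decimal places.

b = Sxy/Sxx = -172.286/247.429 = -0.696305
a = ȳ − b·x̄ = 10.343 − (-0.696305)·18.286 = 23.075630

23.076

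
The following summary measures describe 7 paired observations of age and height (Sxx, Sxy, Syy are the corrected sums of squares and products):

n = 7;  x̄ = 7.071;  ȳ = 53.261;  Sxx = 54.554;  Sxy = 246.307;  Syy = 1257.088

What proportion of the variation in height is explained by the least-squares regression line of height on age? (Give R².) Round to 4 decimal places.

0.8846

R² = Sxy²/(Sxx·Syy) = (246.307)²/(54.554·1257.088) = 0.884629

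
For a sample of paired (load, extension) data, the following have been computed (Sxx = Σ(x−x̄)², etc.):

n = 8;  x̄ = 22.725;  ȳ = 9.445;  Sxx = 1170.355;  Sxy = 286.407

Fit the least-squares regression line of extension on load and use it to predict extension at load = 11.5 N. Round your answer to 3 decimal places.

6.698

b = Sxy/Sxx = 286.407/1170.355 = 0.244718
a = ȳ − b·x̄ = 9.445 − 0.244718·22.725 = 3.883782
ŷ(11.5) = a + b·11.5 = 3.883782 + 0.244718·11.5 = 6.698040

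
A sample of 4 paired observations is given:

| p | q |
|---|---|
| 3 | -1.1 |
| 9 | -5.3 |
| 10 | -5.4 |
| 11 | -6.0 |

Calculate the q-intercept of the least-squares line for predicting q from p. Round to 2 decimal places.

n = 4, Σx = 33, Σy = -17.8, Σxy = -171, Σx² = 311
Sxx = Σx² − (Σx)²/n = 311 − 272.25 = 38.75
Sxy = Σxy − (Σx)(Σy)/n = -171 − (-146.85) = -24.15
b = Sxy/Sxx = -24.15/38.75 = -0.623226
a = ȳ − b·x̄ = -4.45 − (-0.623226)·8.25 = 0.691613

0.69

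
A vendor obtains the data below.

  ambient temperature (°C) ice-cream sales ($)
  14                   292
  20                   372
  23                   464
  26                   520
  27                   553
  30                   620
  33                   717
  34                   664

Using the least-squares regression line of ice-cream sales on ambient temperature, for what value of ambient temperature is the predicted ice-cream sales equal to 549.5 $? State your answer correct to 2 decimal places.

27.02

n = 8, Σx = 207, Σy = 4202, Σxy = 115488, Σx² = 5675
Sxx = Σx² − (Σx)²/n = 5675 − 5356.125 = 318.875
Sxy = Σxy − (Σx)(Σy)/n = 115488 − 108726.75 = 6761.25
b = Sxy/Sxx = 6761.25/318.875 = 21.203450
a = ȳ − b·x̄ = 525.25 − 21.203450·25.875 = -23.389259
Set a + b·x = 549.5: x = (549.5 − (-23.389259)) / 21.203450 = 27.018682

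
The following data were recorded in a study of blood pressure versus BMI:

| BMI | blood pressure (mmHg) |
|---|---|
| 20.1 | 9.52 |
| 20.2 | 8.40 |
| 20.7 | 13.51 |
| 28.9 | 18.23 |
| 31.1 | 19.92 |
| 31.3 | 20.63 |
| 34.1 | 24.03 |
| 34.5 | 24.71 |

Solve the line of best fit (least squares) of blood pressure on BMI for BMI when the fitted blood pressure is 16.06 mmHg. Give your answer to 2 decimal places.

n = 8, Σx = 220.9, Σy = 138.95, Σxy = 4104.685, Σx² = 6375.71
Sxx = Σx² − (Σx)²/n = 6375.71 − 6099.60125 = 276.10875
Sxy = Σxy − (Σx)(Σy)/n = 4104.685 − 3836.756875 = 267.928125
b = Sxy/Sxx = 267.928125/276.10875 = 0.970372
a = ȳ − b·x̄ = 17.36875 − 0.970372·27.6125 = -9.425639
Set a + b·x = 16.06: x = (16.06 − (-9.425639)) / 0.970372 = 26.263790

26.26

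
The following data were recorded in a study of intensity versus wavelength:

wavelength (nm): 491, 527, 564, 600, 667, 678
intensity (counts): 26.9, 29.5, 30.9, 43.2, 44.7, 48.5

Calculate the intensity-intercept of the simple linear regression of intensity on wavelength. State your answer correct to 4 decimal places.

-31.5611

n = 6, Σx = 3527, Σy = 223.7, Σxy = 134799.9, Σx² = 2101479
Sxx = Σx² − (Σx)²/n = 2101479 − 2073288.166667 = 28190.833333
Sxy = Σxy − (Σx)(Σy)/n = 134799.9 − 131498.316667 = 3301.583333
b = Sxy/Sxx = 3301.583333/28190.833333 = 0.117115
a = ȳ − b·x̄ = 37.283333 − 0.117115·587.833333 = -31.561057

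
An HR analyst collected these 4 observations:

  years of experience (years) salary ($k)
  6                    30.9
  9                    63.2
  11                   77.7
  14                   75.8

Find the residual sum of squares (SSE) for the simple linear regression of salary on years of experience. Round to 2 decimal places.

n = 4, Σx = 40, Σy = 247.6, Σxy = 2670.1, Σx² = 434, Σy² = 16731.98
Sxx = Σx² − (Σx)²/n = 434 − 400 = 34
Sxy = Σxy − (Σx)(Σy)/n = 2670.1 − 2476 = 194.1
Syy = Σy² − (Σy)²/n = 16731.98 − 15326.44 = 1405.54
b = Sxy/Sxx = 194.1/34 = 5.708824
SSE = Syy − b·Sxy = 1405.54 − 5.708824·194.1 = 297.457353

297.46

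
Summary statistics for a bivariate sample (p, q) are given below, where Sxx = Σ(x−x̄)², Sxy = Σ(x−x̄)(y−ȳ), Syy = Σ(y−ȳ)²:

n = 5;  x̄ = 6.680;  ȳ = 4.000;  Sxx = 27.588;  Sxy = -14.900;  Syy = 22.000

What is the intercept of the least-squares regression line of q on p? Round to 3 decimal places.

7.608

b = Sxy/Sxx = -14.9/27.588 = -0.540090
a = ȳ − b·x̄ = 4 − (-0.540090)·6.68 = 7.607800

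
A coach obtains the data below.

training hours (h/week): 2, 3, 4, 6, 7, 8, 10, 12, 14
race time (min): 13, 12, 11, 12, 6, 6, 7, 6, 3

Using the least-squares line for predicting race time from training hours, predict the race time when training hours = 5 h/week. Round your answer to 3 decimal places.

10.279

n = 9, Σx = 66, Σy = 76, Σxy = 452, Σx² = 618
Sxx = Σx² − (Σx)²/n = 618 − 484 = 134
Sxy = Σxy − (Σx)(Σy)/n = 452 − 557.333333 = -105.333333
b = Sxy/Sxx = -105.333333/134 = -0.786070
a = ȳ − b·x̄ = 8.444444 − (-0.786070)·7.333333 = 14.208955
ŷ(5) = a + b·5 = 14.208955 + (-0.786070)·5 = 10.278607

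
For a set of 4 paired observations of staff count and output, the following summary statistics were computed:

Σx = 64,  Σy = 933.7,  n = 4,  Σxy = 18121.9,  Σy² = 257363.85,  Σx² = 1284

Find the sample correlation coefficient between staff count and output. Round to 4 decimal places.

Sxx = Σx² − (Σx)²/n = 1284 − 1024 = 260
Sxy = Σxy − (Σx)(Σy)/n = 18121.9 − 14939.2 = 3182.7
Syy = Σy² − (Σy)²/n = 257363.85 − 217948.9225 = 39414.9275
r = Sxy/√(Sxx·Syy) = 3182.7/√(10247881.15) = 3182.7/3201.231193 = 0.994211

0.9942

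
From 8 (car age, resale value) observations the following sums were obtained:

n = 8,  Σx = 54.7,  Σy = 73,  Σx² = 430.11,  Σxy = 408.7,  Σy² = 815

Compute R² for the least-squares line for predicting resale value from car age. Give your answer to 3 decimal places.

Sxx = Σx² − (Σx)²/n = 430.11 − 374.01125 = 56.09875
Sxy = Σxy − (Σx)(Σy)/n = 408.7 − 499.1375 = -90.4375
Syy = Σy² − (Σy)²/n = 815 − 666.125 = 148.875
R² = Sxy²/(Sxx·Syy) = (-90.4375)²/(56.09875·148.875) = 0.979314

0.979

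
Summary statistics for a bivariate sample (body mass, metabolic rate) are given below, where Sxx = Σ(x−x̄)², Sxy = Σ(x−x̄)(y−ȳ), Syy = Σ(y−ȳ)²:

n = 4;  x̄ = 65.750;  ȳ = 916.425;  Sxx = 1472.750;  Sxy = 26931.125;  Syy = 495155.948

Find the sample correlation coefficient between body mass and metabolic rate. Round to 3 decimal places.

0.997

r = Sxy/√(Sxx·Syy) = 26931.125/√(729240922.417) = 26931.125/27004.461158 = 0.997284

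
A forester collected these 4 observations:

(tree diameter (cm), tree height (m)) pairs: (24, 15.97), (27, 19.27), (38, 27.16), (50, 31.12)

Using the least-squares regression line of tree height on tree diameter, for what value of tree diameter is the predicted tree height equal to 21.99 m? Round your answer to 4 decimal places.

n = 4, Σx = 139, Σy = 93.52, Σxy = 3491.65, Σx² = 5249
Sxx = Σx² − (Σx)²/n = 5249 − 4830.25 = 418.75
Sxy = Σxy − (Σx)(Σy)/n = 3491.65 − 3249.82 = 241.83
b = Sxy/Sxx = 241.83/418.75 = 0.577504
a = ȳ − b·x̄ = 23.38 − 0.577504·34.75 = 3.311719
Set a + b·x = 21.99: x = (21.99 − 3.311719) / 0.577504 = 32.343092

32.3431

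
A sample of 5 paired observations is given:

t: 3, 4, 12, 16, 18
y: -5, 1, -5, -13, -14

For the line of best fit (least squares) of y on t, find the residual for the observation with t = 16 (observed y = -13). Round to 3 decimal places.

n = 5, Σx = 53, Σy = -36, Σxy = -531, Σx² = 749
Sxx = Σx² − (Σx)²/n = 749 − 561.8 = 187.2
Sxy = Σxy − (Σx)(Σy)/n = -531 − (-381.6) = -149.4
b = Sxy/Sxx = -149.4/187.2 = -0.798077
a = ȳ − b·x̄ = -7.2 − (-0.798077)·10.6 = 1.259615
ŷ(16) = 1.259615 + (-0.798077)·16 = -11.509615
residual = y − ŷ = -13 − (-11.509615) = -1.490385

-1.490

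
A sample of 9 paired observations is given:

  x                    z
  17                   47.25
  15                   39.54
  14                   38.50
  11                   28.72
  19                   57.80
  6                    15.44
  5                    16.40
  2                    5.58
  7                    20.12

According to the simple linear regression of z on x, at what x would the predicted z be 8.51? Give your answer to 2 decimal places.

3.15

n = 9, Σx = 96, Σy = 269.35, Σxy = 3676.11, Σx² = 1306
Sxx = Σx² − (Σx)²/n = 1306 − 1024 = 282
Sxy = Σxy − (Σx)(Σy)/n = 3676.11 − 2873.066667 = 803.043333
b = Sxy/Sxx = 803.043333/282 = 2.847671
a = ȳ − b·x̄ = 29.927778 − 2.847671·10.666667 = -0.447384
Set a + b·x = 8.51: x = (8.51 − (-0.447384)) / 2.847671 = 3.145512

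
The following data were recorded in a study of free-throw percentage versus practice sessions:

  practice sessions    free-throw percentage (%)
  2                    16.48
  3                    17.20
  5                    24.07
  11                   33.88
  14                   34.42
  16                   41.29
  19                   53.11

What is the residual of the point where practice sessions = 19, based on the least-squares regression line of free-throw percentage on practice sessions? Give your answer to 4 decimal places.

4.2557

n = 7, Σx = 70, Σy = 220.45, Σxy = 2729.2, Σx² = 972
Sxx = Σx² − (Σx)²/n = 972 − 700 = 272
Sxy = Σxy − (Σx)(Σy)/n = 2729.2 − 2204.5 = 524.7
b = Sxy/Sxx = 524.7/272 = 1.929044
a = ȳ − b·x̄ = 31.492857 − 1.929044·10 = 12.202416
ŷ(19) = 12.202416 + 1.929044·19 = 48.854254
residual = y − ŷ = 53.11 − 48.854254 = 4.255746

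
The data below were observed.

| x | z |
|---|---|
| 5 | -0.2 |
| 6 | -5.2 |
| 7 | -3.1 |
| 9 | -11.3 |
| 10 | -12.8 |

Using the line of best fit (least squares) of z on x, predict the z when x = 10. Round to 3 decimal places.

n = 5, Σx = 37, Σy = -32.6, Σxy = -283.6, Σx² = 291
Sxx = Σx² − (Σx)²/n = 291 − 273.8 = 17.2
Sxy = Σxy − (Σx)(Σy)/n = -283.6 − (-241.24) = -42.36
b = Sxy/Sxx = -42.36/17.2 = -2.462791
a = ȳ − b·x̄ = -6.52 − (-2.462791)·7.4 = 11.704651
ŷ(10) = a + b·10 = 11.704651 + (-2.462791)·10 = -12.923256

-12.923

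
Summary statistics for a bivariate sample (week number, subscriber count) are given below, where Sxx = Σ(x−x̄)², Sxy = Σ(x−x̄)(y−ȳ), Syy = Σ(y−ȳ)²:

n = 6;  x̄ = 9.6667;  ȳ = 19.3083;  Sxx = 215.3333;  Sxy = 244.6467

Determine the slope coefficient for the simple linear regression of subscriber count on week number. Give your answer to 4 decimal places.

1.1361

b = Sxy/Sxx = 244.6467/215.3333 = 1.136130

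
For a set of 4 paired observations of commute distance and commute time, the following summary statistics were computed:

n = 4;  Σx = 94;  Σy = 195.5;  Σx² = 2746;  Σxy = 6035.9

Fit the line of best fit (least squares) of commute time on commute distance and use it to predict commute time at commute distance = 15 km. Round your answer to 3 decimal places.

26.056

Sxx = Σx² − (Σx)²/n = 2746 − 2209 = 537
Sxy = Σxy − (Σx)(Σy)/n = 6035.9 − 4594.25 = 1441.65
b = Sxy/Sxx = 1441.65/537 = 2.684637
a = ȳ − b·x̄ = 48.875 − 2.684637·23.5 = -14.213966
ŷ(15) = a + b·15 = -14.213966 + 2.684637·15 = 26.055587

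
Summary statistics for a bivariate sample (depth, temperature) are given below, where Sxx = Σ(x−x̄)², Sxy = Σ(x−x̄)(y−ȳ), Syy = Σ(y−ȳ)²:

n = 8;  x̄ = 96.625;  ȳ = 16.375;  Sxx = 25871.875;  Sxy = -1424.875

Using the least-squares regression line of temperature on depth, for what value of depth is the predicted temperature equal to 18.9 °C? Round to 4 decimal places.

50.7778

b = Sxy/Sxx = -1424.875/25871.875 = -0.055074
a = ȳ − b·x̄ = 16.375 − (-0.055074)·96.625 = 21.696553
Set a + b·x = 18.9: x = (18.9 − 21.696553) / (-0.055074) = 50.777831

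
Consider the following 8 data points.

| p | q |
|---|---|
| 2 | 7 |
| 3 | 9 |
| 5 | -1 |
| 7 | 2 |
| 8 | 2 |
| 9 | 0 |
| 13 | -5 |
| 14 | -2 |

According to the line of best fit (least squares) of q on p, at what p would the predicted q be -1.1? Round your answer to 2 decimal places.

10.52

n = 8, Σx = 61, Σy = 12, Σxy = -27, Σx² = 597
Sxx = Σx² − (Σx)²/n = 597 − 465.125 = 131.875
Sxy = Σxy − (Σx)(Σy)/n = -27 − 91.5 = -118.5
b = Sxy/Sxx = -118.5/131.875 = -0.898578
a = ȳ − b·x̄ = 1.5 − (-0.898578)·7.625 = 8.351659
Set a + b·x = -1.1: x = (-1.1 − 8.351659) / (-0.898578) = 10.518460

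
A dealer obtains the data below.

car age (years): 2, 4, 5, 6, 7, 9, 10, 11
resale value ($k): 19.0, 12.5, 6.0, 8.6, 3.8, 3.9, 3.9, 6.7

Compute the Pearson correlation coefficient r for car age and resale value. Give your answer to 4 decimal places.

-0.7835

n = 8, Σx = 54, Σy = 64.4, Σxy = 344, Σx² = 432, Σy² = 716.96
Sxx = Σx² − (Σx)²/n = 432 − 364.5 = 67.5
Sxy = Σxy − (Σx)(Σy)/n = 344 − 434.7 = -90.7
Syy = Σy² − (Σy)²/n = 716.96 − 518.42 = 198.54
r = Sxy/√(Sxx·Syy) = -90.7/√(13401.45) = -90.7/115.764632 = -0.783486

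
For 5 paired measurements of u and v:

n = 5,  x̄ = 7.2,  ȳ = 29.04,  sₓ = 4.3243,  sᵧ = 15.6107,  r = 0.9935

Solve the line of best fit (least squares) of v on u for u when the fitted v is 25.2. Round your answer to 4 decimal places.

6.1293

b = r · sᵧ/sₓ = 0.9935 · 15.6107/4.3243 = 3.586530
a = ȳ − b·x̄ = 29.04 − 3.586530·7.2 = 3.216986
Set a + b·x = 25.2: x = (25.2 − 3.216986) / 3.586530 = 6.129327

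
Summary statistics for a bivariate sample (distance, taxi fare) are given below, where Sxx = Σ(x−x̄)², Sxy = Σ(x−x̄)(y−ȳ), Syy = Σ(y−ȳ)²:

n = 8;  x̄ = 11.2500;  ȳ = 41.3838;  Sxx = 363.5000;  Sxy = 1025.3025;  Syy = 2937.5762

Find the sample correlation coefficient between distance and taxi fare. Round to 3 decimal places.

r = Sxy/√(Sxx·Syy) = 1025.3025/√(1067808.9487) = 1025.3025/1033.348416 = 0.992214

0.992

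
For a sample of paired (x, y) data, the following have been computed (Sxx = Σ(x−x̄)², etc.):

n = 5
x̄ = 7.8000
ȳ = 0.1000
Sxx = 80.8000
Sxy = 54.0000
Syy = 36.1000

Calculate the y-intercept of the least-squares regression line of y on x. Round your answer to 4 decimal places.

b = Sxy/Sxx = 54/80.8 = 0.668317
a = ȳ − b·x̄ = 0.1 − 0.668317·7.8 = -5.112871

-5.1129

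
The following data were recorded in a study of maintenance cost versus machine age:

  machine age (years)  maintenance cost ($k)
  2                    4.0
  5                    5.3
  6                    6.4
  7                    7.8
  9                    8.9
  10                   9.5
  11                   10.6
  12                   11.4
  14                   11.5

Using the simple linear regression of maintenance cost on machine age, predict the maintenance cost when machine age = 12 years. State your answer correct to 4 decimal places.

10.8770

n = 9, Σx = 76, Σy = 75.4, Σxy = 717, Σx² = 756
Sxx = Σx² − (Σx)²/n = 756 − 641.777778 = 114.222222
Sxy = Σxy − (Σx)(Σy)/n = 717 − 636.711111 = 80.288889
b = Sxy/Sxx = 80.288889/114.222222 = 0.702918
a = ȳ − b·x̄ = 8.377778 − 0.702918·8.444444 = 2.442023
ŷ(12) = a + b·12 = 2.442023 + 0.702918·12 = 10.877043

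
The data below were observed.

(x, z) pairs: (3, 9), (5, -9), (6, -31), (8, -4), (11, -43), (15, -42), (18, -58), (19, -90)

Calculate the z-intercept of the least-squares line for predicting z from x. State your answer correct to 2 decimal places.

n = 8, Σx = 85, Σy = -268, Σxy = -4093, Σx² = 1165
Sxx = Σx² − (Σx)²/n = 1165 − 903.125 = 261.875
Sxy = Σxy − (Σx)(Σy)/n = -4093 − (-2847.5) = -1245.5
b = Sxy/Sxx = -1245.5/261.875 = -4.756086
a = ȳ − b·x̄ = -33.5 − (-4.756086)·10.625 = 17.033413

17.03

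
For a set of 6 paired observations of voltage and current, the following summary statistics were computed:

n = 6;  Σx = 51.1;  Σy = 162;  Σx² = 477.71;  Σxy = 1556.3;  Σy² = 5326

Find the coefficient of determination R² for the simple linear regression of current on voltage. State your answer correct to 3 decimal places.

0.771

Sxx = Σx² − (Σx)²/n = 477.71 − 435.201667 = 42.508333
Sxy = Σxy − (Σx)(Σy)/n = 1556.3 − 1379.7 = 176.6
Syy = Σy² − (Σy)²/n = 5326 − 4374 = 952
R² = Sxy²/(Sxx·Syy) = (176.6)²/(42.508333·952) = 0.770673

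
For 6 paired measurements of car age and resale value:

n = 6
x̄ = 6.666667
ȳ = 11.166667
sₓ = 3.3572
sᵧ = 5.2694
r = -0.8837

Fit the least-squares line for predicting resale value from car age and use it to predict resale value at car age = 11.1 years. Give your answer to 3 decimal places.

5.017

b = r · sᵧ/sₓ = -0.8837 · 5.2694/3.3572 = -1.387039
a = ȳ − b·x̄ = 11.166667 − (-1.387039)·6.666667 = 20.413597
ŷ(11.1) = a + b·11.1 = 20.413597 + (-1.387039)·11.1 = 5.017459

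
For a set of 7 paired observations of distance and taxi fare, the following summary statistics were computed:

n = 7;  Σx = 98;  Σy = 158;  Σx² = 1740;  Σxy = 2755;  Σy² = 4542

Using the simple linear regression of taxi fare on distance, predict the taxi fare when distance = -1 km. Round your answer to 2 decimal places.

Sxx = Σx² − (Σx)²/n = 1740 − 1372 = 368
Sxy = Σxy − (Σx)(Σy)/n = 2755 − 2212 = 543
b = Sxy/Sxx = 543/368 = 1.475543
a = ȳ − b·x̄ = 22.571429 − 1.475543·14 = 1.913820
ŷ(-1) = a + b·-1 = 1.913820 + 1.475543·(-1) = 0.438276

0.44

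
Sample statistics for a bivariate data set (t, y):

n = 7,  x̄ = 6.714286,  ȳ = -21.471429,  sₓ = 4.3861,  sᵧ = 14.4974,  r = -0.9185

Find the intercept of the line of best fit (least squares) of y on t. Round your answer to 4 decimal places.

-1.0874

b = r · sᵧ/sₓ = -0.9185 · 14.4974/4.3861 = -3.035923
a = ȳ − b·x̄ = -21.471429 − (-3.035923)·6.714286 = -1.087374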